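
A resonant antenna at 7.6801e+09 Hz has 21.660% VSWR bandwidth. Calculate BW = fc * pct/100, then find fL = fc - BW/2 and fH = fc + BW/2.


BW = 7.6801e+09 * 21.660/100 = 1.663510e+09 Hz
fL = 7.6801e+09 - 1.663510e+09/2 = 6.848e+09 Hz
fH = 7.6801e+09 + 1.663510e+09/2 = 8.512e+09 Hz

BW=1.664e+09 Hz, fL=6.848e+09 Hz, fH=8.512e+09 Hz


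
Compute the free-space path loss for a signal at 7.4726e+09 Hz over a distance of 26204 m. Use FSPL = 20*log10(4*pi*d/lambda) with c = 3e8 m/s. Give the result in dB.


lambda = c / f = 3.0000e+08 / 7.4726e+09 = 0.04014667 m
FSPL = 20 * log10(4*pi*26204/0.04014667) = 138.3 dB

138.3 dB


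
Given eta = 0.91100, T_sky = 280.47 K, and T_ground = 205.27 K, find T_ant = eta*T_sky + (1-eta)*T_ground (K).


T_ant = 0.91100 * 280.47 + (1 - 0.91100) * 205.27 = 273.8 K

273.8 K


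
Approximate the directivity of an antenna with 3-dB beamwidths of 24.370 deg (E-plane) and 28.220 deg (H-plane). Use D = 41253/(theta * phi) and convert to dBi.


D_linear = 41253 / (24.370 * 28.220) = 59.98505
D_dBi = 10 * log10(59.98505) = 17.78 dBi

17.78 dBi


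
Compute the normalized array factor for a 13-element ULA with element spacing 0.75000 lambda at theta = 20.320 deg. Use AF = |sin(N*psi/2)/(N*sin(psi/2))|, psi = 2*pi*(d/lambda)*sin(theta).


psi = 2*pi*0.75000*sin(20.320 deg) = 1.636438 rad
AF = |sin(13*1.636438/2) / (13*sin(1.636438/2))| = 0.09868

0.09868


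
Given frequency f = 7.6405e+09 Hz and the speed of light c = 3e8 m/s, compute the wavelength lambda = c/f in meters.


lambda = c / f = 3.0000e+08 / 7.6405e+09 = 0.03926 m

0.03926 m


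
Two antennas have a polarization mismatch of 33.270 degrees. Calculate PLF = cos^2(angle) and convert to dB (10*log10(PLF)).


PLF_linear = cos^2(33.270 deg) = 0.6990544
PLF_dB = 10 * log10(0.6990544) = -1.555 dB

-1.555 dB


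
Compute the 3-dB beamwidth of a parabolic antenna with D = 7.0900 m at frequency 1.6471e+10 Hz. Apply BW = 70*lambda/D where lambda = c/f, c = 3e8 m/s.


lambda = c / f = 3.0000e+08 / 1.6471e+10 = 0.01821383 m
BW = 70 * 0.01821383 / 7.0900 = 0.1798 deg

0.1798 deg


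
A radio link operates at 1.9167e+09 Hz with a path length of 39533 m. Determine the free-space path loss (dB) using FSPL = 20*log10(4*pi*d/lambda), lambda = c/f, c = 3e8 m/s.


lambda = c / f = 3.0000e+08 / 1.9167e+09 = 0.1565190 m
FSPL = 20 * log10(4*pi*39533/0.1565190) = 130.0 dB

130.0 dB


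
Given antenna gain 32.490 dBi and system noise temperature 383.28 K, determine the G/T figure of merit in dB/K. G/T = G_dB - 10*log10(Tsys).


G/T = 32.490 - 10*log10(383.28) = 32.490 - 25.83516 = 6.655 dB/K

6.655 dB/K


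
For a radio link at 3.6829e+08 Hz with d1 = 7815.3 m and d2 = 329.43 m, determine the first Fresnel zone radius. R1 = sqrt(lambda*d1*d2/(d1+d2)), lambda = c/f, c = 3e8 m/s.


lambda = c / f = 3.0000e+08 / 3.6829e+08 = 0.8145755 m
R1 = sqrt(0.8145755 * 7815.3 * 329.43 / (7815.3 + 329.43)) = 16.05 m

16.05 m


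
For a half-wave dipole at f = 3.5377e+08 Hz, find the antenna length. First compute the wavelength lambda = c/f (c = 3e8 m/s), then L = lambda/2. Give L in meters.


lambda = c / f = 3.0000e+08 / 3.5377e+08 = 0.8480086 m
L = lambda / 2 = 0.8480086 / 2 = 0.4240 m

0.4240 m


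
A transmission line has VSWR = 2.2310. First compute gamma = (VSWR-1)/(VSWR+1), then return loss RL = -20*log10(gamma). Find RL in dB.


gamma = (2.2310 - 1) / (2.2310 + 1) = 0.3809966
RL = -20 * log10(0.3809966) = 8.382 dB

8.382 dB


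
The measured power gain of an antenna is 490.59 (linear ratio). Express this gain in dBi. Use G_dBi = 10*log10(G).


G_dBi = 10 * log10(490.59) = 26.91 dBi

26.91 dBi


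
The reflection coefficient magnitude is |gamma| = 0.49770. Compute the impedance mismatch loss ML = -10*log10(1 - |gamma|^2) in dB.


ML = -10 * log10(1 - 0.49770^2) = -10 * log10(0.75229471) = 1.236 dB

1.236 dB


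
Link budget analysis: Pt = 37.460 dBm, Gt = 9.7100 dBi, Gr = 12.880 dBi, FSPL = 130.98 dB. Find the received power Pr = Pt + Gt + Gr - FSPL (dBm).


Pr = 37.460 + 9.7100 + 12.880 - 130.98 = -70.93 dBm

-70.93 dBm


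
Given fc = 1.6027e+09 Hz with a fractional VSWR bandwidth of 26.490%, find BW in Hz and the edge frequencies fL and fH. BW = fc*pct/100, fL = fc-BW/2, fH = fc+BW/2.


BW = 1.6027e+09 * 26.490/100 = 4.245552e+08 Hz
fL = 1.6027e+09 - 4.245552e+08/2 = 1.390e+09 Hz
fH = 1.6027e+09 + 4.245552e+08/2 = 1.815e+09 Hz

BW=4.246e+08 Hz, fL=1.390e+09 Hz, fH=1.815e+09 Hz


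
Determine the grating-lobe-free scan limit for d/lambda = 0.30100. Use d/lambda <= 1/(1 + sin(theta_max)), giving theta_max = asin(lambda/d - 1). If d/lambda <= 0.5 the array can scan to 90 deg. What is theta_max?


lambda/d - 1 = 1/0.30100 - 1 = 2.322259 >= 1
d/lambda <= 0.5, so the array can scan to endfire without grating lobes: theta_max = 90 deg

90 deg


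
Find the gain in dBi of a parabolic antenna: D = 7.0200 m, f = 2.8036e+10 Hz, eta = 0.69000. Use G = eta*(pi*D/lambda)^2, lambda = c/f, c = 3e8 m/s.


lambda = c / f = 3.0000e+08 / 2.8036e+10 = 0.01070053 m
G_linear = 0.69000 * (pi * 7.0200 / 0.01070053)^2 = 2.930977e+06
G_dBi = 10 * log10(2.930977e+06) = 64.67 dBi

64.67 dBi


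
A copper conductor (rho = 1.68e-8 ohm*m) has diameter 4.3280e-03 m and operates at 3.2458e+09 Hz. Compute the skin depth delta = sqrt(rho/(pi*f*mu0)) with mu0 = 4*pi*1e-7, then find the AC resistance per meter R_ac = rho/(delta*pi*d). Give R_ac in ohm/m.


delta = sqrt(1.68e-8 / (pi * 3.2458e+09 * 4*pi*1e-7)) = 1.145022e-06 m
R_ac = 1.68e-8 / (1.145022e-06 * pi * 4.3280e-03) = 1.079 ohm/m

1.079 ohm/m


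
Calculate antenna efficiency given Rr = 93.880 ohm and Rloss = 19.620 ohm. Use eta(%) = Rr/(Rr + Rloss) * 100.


eta = 93.880 / (93.880 + 19.620) * 100 = 82.71%

82.71%


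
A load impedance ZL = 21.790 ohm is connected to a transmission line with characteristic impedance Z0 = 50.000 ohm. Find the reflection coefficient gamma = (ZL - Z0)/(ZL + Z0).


gamma = (21.790 - 50.000) / (21.790 + 50.000) = -0.3930

-0.3930


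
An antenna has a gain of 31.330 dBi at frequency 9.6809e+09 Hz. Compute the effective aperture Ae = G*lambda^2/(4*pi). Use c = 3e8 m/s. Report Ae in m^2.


lambda = c / f = 3.0000e+08 / 9.6809e+09 = 0.03098885 m
G_linear = 10^(31.330/10) = 1358.313
Ae = G_linear * lambda^2 / (4*pi) = 1358.313 * 0.03098885^2 / (4*pi) = 0.1038 m^2

0.1038 m^2


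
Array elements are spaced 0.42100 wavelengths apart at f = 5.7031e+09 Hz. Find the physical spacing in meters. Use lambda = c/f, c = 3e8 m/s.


lambda = c / f = 3.0000e+08 / 5.7031e+09 = 0.05260297 m
d = 0.42100 * 0.05260297 = 0.02215 m

0.02215 m


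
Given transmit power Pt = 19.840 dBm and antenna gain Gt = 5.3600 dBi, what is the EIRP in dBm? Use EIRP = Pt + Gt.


EIRP = Pt + Gt = 19.840 + 5.3600 = 25.20 dBm

25.20 dBm


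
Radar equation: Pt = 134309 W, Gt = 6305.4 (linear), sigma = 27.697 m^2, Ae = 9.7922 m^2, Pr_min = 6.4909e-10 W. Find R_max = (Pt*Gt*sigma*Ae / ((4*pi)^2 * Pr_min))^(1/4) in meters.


R^4 = 134309*6305.4*27.697*9.7922 / ((4*pi)^2 * 6.4909e-10) = 2.240816e+18
R_max = 2.240816e+18^0.25 = 38690 m

38690 m


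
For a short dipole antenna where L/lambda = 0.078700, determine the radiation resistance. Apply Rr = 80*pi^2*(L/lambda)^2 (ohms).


Rr = 80 * pi^2 * (0.078700)^2 = 80 * 9.869604 * 6.193690e-03 = 4.890 ohm

4.890 ohm


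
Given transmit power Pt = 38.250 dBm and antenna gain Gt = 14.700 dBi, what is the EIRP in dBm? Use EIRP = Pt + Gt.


EIRP = Pt + Gt = 38.250 + 14.700 = 52.95 dBm

52.95 dBm


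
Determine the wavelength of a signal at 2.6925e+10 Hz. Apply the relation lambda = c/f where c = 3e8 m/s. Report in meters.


lambda = c / f = 3.0000e+08 / 2.6925e+10 = 0.01114 m

0.01114 m


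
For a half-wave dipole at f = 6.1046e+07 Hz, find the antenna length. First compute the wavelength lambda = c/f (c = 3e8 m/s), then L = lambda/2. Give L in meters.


lambda = c / f = 3.0000e+08 / 6.1046e+07 = 4.914327 m
L = lambda / 2 = 4.914327 / 2 = 2.457 m

2.457 m


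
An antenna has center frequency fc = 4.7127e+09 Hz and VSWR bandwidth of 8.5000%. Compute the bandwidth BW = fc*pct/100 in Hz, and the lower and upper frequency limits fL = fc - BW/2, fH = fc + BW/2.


BW = 4.7127e+09 * 8.5000/100 = 4.005795e+08 Hz
fL = 4.7127e+09 - 4.005795e+08/2 = 4.512e+09 Hz
fH = 4.7127e+09 + 4.005795e+08/2 = 4.913e+09 Hz

BW=4.006e+08 Hz, fL=4.512e+09 Hz, fH=4.913e+09 Hz


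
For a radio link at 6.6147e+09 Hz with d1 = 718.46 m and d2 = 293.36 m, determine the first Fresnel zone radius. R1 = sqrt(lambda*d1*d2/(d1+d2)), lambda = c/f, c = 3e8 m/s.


lambda = c / f = 3.0000e+08 / 6.6147e+09 = 0.04535353 m
R1 = sqrt(0.04535353 * 718.46 * 293.36 / (718.46 + 293.36)) = 3.074 m

3.074 m


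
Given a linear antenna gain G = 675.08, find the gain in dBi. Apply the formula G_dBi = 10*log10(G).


G_dBi = 10 * log10(675.08) = 28.29 dBi

28.29 dBi


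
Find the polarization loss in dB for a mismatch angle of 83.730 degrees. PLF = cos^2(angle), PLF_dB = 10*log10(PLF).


PLF_linear = cos^2(83.730 deg) = 0.01192767
PLF_dB = 10 * log10(0.01192767) = -19.23 dB

-19.23 dB


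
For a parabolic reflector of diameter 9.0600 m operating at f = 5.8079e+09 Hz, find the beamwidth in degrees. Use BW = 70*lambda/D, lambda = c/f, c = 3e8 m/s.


lambda = c / f = 3.0000e+08 / 5.8079e+09 = 0.05165378 m
BW = 70 * 0.05165378 / 9.0600 = 0.3991 deg

0.3991 deg


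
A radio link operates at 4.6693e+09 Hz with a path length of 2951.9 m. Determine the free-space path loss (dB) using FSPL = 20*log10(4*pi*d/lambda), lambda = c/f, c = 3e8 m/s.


lambda = c / f = 3.0000e+08 / 4.6693e+09 = 0.06424946 m
FSPL = 20 * log10(4*pi*2951.9/0.06424946) = 115.2 dB

115.2 dB


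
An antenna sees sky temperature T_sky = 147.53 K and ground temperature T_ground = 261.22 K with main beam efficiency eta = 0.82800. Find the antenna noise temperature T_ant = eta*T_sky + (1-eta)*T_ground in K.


T_ant = 0.82800 * 147.53 + (1 - 0.82800) * 261.22 = 167.1 K

167.1 K


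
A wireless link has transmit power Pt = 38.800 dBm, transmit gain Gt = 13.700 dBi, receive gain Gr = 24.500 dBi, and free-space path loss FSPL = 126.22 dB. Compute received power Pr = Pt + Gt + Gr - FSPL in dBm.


Pr = 38.800 + 13.700 + 24.500 - 126.22 = -49.22 dBm

-49.22 dBm


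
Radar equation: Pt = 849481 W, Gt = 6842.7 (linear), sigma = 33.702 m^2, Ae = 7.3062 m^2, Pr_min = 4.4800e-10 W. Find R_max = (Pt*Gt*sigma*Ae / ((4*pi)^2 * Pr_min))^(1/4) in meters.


R^4 = 849481*6842.7*33.702*7.3062 / ((4*pi)^2 * 4.4800e-10) = 2.023162e+19
R_max = 2.023162e+19^0.25 = 67067 m

67067 m


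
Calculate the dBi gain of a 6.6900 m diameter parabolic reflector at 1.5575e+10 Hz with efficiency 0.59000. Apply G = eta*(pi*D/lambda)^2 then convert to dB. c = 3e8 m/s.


lambda = c / f = 3.0000e+08 / 1.5575e+10 = 0.01926164 m
G_linear = 0.59000 * (pi * 6.6900 / 0.01926164)^2 = 702453.3
G_dBi = 10 * log10(702453.3) = 58.47 dBi

58.47 dBi


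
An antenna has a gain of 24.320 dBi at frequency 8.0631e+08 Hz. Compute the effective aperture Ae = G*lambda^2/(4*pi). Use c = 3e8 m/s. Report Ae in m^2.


lambda = c / f = 3.0000e+08 / 8.0631e+08 = 0.3720653 m
G_linear = 10^(24.320/10) = 270.3958
Ae = G_linear * lambda^2 / (4*pi) = 270.3958 * 0.3720653^2 / (4*pi) = 2.979 m^2

2.979 m^2


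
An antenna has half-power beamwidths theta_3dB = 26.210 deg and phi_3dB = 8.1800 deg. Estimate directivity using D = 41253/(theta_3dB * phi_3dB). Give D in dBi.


D_linear = 41253 / (26.210 * 8.1800) = 192.4134
D_dBi = 10 * log10(192.4134) = 22.84 dBi

22.84 dBi


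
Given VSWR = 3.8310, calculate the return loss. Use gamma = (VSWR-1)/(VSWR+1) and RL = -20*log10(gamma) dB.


gamma = (3.8310 - 1) / (3.8310 + 1) = 0.5860070
RL = -20 * log10(0.5860070) = 4.642 dB

4.642 dB


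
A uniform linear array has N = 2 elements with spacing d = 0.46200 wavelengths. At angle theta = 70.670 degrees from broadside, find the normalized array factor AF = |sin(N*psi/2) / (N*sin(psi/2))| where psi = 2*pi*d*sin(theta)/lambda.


psi = 2*pi*0.46200*sin(70.670 deg) = 2.739193 rad
AF = |sin(2*2.739193/2) / (2*sin(2.739193/2))| = 0.1998

0.1998


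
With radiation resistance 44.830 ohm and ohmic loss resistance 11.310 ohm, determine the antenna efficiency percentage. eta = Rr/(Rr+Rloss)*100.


eta = 44.830 / (44.830 + 11.310) * 100 = 79.85%

79.85%


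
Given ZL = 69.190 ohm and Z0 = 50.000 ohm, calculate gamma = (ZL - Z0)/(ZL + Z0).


gamma = (69.190 - 50.000) / (69.190 + 50.000) = 0.1610

0.1610


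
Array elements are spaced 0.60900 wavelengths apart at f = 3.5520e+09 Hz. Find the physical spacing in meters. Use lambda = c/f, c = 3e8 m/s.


lambda = c / f = 3.0000e+08 / 3.5520e+09 = 0.08445946 m
d = 0.60900 * 0.08445946 = 0.05144 m

0.05144 m


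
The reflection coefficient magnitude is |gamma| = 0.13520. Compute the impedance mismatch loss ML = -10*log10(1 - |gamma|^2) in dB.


ML = -10 * log10(1 - 0.13520^2) = -10 * log10(0.98172096) = 0.08012 dB

0.08012 dB


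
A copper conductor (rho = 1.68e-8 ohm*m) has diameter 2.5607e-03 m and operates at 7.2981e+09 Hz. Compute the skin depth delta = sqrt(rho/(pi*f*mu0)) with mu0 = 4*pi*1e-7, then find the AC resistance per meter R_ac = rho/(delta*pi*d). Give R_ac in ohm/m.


delta = sqrt(1.68e-8 / (pi * 7.2981e+09 * 4*pi*1e-7)) = 7.636069e-07 m
R_ac = 1.68e-8 / (7.636069e-07 * pi * 2.5607e-03) = 2.735 ohm/m

2.735 ohm/m


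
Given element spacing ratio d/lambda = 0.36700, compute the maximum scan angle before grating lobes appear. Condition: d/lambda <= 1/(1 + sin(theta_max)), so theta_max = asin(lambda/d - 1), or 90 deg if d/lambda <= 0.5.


lambda/d - 1 = 1/0.36700 - 1 = 1.724796 >= 1
d/lambda <= 0.5, so the array can scan to endfire without grating lobes: theta_max = 90 deg

90 deg


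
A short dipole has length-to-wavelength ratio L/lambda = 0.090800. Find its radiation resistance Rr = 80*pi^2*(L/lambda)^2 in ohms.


Rr = 80 * pi^2 * (0.090800)^2 = 80 * 9.869604 * 8.244640e-03 = 6.510 ohm

6.510 ohm


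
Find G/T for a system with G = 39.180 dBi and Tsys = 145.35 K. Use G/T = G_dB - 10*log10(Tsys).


G/T = 39.180 - 10*log10(145.35) = 39.180 - 21.62415 = 17.56 dB/K

17.56 dB/K


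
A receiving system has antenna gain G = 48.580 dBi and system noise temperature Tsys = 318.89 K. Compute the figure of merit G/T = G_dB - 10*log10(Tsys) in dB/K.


G/T = 48.580 - 10*log10(318.89) = 48.580 - 25.03641 = 23.54 dB/K

23.54 dB/K


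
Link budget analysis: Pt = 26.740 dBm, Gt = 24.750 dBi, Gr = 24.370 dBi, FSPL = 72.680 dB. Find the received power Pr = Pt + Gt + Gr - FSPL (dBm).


Pr = 26.740 + 24.750 + 24.370 - 72.680 = 3.18 dBm

3.18 dBm


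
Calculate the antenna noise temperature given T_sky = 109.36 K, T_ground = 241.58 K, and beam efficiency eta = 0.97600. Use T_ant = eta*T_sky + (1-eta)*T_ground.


T_ant = 0.97600 * 109.36 + (1 - 0.97600) * 241.58 = 112.5 K

112.5 K


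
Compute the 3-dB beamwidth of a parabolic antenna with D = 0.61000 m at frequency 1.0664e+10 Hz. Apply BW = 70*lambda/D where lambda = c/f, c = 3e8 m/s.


lambda = c / f = 3.0000e+08 / 1.0664e+10 = 0.02813203 m
BW = 70 * 0.02813203 / 0.61000 = 3.228 deg

3.228 deg


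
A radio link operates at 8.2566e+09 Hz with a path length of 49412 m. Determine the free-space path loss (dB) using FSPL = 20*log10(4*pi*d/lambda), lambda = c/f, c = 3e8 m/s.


lambda = c / f = 3.0000e+08 / 8.2566e+09 = 0.03633457 m
FSPL = 20 * log10(4*pi*49412/0.03633457) = 144.7 dB

144.7 dB


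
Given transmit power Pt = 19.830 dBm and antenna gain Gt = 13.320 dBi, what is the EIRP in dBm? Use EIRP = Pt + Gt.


EIRP = Pt + Gt = 19.830 + 13.320 = 33.15 dBm

33.15 dBm


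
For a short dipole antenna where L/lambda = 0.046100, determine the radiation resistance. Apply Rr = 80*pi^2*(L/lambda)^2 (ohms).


Rr = 80 * pi^2 * (0.046100)^2 = 80 * 9.869604 * 2.125210e-03 = 1.678 ohm

1.678 ohm


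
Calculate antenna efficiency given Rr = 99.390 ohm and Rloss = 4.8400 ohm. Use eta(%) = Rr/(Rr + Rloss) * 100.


eta = 99.390 / (99.390 + 4.8400) * 100 = 95.36%

95.36%


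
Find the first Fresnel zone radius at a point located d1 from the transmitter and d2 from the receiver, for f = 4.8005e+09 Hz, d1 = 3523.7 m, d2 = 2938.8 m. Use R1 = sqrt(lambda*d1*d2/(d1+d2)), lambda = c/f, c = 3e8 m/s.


lambda = c / f = 3.0000e+08 / 4.8005e+09 = 0.06249349 m
R1 = sqrt(0.06249349 * 3523.7 * 2938.8 / (3523.7 + 2938.8)) = 10.01 m

10.01 m


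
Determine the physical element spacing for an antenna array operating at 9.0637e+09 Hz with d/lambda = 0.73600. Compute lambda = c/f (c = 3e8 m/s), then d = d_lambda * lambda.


lambda = c / f = 3.0000e+08 / 9.0637e+09 = 0.03309907 m
d = 0.73600 * 0.03309907 = 0.02436 m

0.02436 m


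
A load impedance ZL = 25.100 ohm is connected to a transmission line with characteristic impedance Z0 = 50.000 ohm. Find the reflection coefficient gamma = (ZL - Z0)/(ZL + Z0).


gamma = (25.100 - 50.000) / (25.100 + 50.000) = -0.3316

-0.3316


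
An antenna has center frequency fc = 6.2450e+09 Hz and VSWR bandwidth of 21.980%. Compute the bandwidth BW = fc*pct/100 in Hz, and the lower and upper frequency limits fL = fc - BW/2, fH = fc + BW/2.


BW = 6.2450e+09 * 21.980/100 = 1.372651e+09 Hz
fL = 6.2450e+09 - 1.372651e+09/2 = 5.559e+09 Hz
fH = 6.2450e+09 + 1.372651e+09/2 = 6.931e+09 Hz

BW=1.373e+09 Hz, fL=5.559e+09 Hz, fH=6.931e+09 Hz


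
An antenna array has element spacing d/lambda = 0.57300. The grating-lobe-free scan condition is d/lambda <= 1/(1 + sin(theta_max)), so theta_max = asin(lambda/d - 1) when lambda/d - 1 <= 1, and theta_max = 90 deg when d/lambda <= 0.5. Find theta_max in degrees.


lambda/d - 1 = 1/0.57300 - 1 = 0.7452007
theta_max = asin(0.7452007) = 48.18 deg

48.18 deg


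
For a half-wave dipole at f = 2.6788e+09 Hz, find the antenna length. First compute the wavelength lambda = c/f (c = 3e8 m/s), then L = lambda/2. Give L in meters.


lambda = c / f = 3.0000e+08 / 2.6788e+09 = 0.1119904 m
L = lambda / 2 = 0.1119904 / 2 = 0.05600 m

0.05600 m


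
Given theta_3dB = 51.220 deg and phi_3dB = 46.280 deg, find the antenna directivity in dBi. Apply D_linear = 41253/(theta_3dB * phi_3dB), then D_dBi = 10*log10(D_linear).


D_linear = 41253 / (51.220 * 46.280) = 17.40294
D_dBi = 10 * log10(17.40294) = 12.41 dBi

12.41 dBi


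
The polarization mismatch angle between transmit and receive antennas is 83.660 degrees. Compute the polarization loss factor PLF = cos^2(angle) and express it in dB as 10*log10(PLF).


PLF_linear = cos^2(83.660 deg) = 0.01219439
PLF_dB = 10 * log10(0.01219439) = -19.14 dB

-19.14 dB


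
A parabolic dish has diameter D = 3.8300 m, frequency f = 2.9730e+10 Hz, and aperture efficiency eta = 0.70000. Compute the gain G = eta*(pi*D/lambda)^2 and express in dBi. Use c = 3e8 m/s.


lambda = c / f = 3.0000e+08 / 2.9730e+10 = 0.01009082 m
G_linear = 0.70000 * (pi * 3.8300 / 0.01009082)^2 = 995273.4
G_dBi = 10 * log10(995273.4) = 59.98 dBi

59.98 dBi


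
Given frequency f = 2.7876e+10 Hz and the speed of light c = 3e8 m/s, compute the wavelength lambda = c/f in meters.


lambda = c / f = 3.0000e+08 / 2.7876e+10 = 0.01076 m

0.01076 m


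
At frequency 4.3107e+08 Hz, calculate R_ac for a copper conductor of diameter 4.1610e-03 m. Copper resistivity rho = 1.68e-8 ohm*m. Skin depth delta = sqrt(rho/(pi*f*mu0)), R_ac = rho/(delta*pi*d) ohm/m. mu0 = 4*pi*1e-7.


delta = sqrt(1.68e-8 / (pi * 4.3107e+08 * 4*pi*1e-7)) = 3.141962e-06 m
R_ac = 1.68e-8 / (3.141962e-06 * pi * 4.1610e-03) = 0.4090 ohm/m

0.4090 ohm/m


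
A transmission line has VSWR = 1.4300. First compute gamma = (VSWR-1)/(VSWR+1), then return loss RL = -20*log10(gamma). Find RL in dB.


gamma = (1.4300 - 1) / (1.4300 + 1) = 0.1769547
RL = -20 * log10(0.1769547) = 15.04 dB

15.04 dB


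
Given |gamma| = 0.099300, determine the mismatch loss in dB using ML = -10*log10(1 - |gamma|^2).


ML = -10 * log10(1 - 0.099300^2) = -10 * log10(0.99013951) = 0.04304 dB

0.04304 dB


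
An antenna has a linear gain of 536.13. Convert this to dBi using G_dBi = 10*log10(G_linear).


G_dBi = 10 * log10(536.13) = 27.29 dBi

27.29 dBi


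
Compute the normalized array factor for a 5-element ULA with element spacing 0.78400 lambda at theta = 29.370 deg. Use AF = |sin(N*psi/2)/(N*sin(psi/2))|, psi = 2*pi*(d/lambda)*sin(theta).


psi = 2*pi*0.78400*sin(29.370 deg) = 2.415953 rad
AF = |sin(5*2.415953/2) / (5*sin(2.415953/2))| = 0.05154

0.05154


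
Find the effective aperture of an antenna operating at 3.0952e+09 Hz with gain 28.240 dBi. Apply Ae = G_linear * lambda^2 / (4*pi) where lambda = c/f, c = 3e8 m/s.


lambda = c / f = 3.0000e+08 / 3.0952e+09 = 0.09692427 m
G_linear = 10^(28.240/10) = 666.8068
Ae = G_linear * lambda^2 / (4*pi) = 666.8068 * 0.09692427^2 / (4*pi) = 0.4985 m^2

0.4985 m^2


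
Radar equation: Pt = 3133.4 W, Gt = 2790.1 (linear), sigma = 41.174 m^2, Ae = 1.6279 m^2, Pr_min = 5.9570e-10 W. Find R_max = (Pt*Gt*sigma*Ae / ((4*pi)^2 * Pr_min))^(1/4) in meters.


R^4 = 3133.4*2790.1*41.174*1.6279 / ((4*pi)^2 * 5.9570e-10) = 6.229297e+15
R_max = 6.229297e+15^0.25 = 8884 m

8884 m


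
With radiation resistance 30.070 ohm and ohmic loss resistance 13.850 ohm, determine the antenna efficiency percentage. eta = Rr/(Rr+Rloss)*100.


eta = 30.070 / (30.070 + 13.850) * 100 = 68.47%

68.47%


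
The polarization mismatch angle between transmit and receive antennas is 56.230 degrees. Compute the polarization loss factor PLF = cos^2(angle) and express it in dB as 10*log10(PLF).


PLF_linear = cos^2(56.230 deg) = 0.3089808
PLF_dB = 10 * log10(0.3089808) = -5.101 dB

-5.101 dB


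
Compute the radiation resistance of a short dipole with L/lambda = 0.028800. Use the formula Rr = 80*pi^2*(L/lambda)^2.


Rr = 80 * pi^2 * (0.028800)^2 = 80 * 9.869604 * 8.294400e-04 = 0.6549 ohm

0.6549 ohm


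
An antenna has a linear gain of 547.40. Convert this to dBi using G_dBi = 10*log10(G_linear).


G_dBi = 10 * log10(547.40) = 27.38 dBi

27.38 dBi


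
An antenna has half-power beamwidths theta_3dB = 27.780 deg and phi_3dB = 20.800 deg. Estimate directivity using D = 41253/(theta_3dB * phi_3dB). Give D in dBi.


D_linear = 41253 / (27.780 * 20.800) = 71.39371
D_dBi = 10 * log10(71.39371) = 18.54 dBi

18.54 dBi


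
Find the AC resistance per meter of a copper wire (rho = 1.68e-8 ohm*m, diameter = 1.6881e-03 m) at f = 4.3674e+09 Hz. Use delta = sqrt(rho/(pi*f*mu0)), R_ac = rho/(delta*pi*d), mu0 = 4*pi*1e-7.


delta = sqrt(1.68e-8 / (pi * 4.3674e+09 * 4*pi*1e-7)) = 9.871049e-07 m
R_ac = 1.68e-8 / (9.871049e-07 * pi * 1.6881e-03) = 3.209 ohm/m

3.209 ohm/m


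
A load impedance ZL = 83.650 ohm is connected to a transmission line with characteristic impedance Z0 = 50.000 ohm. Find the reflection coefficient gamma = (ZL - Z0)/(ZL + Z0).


gamma = (83.650 - 50.000) / (83.650 + 50.000) = 0.2518

0.2518


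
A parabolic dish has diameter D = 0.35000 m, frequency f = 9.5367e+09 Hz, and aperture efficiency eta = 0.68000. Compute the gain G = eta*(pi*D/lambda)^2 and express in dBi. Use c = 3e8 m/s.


lambda = c / f = 3.0000e+08 / 9.5367e+09 = 0.03145742 m
G_linear = 0.68000 * (pi * 0.35000 / 0.03145742)^2 = 830.8039
G_dBi = 10 * log10(830.8039) = 29.19 dBi

29.19 dBi


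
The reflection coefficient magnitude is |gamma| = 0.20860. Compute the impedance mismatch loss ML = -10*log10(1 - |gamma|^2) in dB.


ML = -10 * log10(1 - 0.20860^2) = -10 * log10(0.95648604) = 0.1932 dB

0.1932 dB


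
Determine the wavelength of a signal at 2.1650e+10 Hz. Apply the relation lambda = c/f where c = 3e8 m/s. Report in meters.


lambda = c / f = 3.0000e+08 / 2.1650e+10 = 0.01386 m

0.01386 m


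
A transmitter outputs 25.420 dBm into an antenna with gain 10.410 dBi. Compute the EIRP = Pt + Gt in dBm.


EIRP = Pt + Gt = 25.420 + 10.410 = 35.83 dBm

35.83 dBm


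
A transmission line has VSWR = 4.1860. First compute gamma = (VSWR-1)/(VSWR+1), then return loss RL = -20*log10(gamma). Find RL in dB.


gamma = (4.1860 - 1) / (4.1860 + 1) = 0.6143463
RL = -20 * log10(0.6143463) = 4.232 dB

4.232 dB


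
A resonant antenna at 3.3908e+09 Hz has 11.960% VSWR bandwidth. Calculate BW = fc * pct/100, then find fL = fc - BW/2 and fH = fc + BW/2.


BW = 3.3908e+09 * 11.960/100 = 4.055397e+08 Hz
fL = 3.3908e+09 - 4.055397e+08/2 = 3.188e+09 Hz
fH = 3.3908e+09 + 4.055397e+08/2 = 3.594e+09 Hz

BW=4.055e+08 Hz, fL=3.188e+09 Hz, fH=3.594e+09 Hz


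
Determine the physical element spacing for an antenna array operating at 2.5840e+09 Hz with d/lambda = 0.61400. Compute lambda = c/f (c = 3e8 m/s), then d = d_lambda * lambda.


lambda = c / f = 3.0000e+08 / 2.5840e+09 = 0.1160991 m
d = 0.61400 * 0.1160991 = 0.07128 m

0.07128 m


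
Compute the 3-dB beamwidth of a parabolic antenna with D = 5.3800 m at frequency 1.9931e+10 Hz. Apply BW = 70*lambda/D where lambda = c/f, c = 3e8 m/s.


lambda = c / f = 3.0000e+08 / 1.9931e+10 = 0.01505193 m
BW = 70 * 0.01505193 / 5.3800 = 0.1958 deg

0.1958 deg


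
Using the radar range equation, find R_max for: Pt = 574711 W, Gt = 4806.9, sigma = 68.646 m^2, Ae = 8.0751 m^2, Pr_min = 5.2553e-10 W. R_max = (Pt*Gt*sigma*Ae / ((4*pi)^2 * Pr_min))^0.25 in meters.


R^4 = 574711*4806.9*68.646*8.0751 / ((4*pi)^2 * 5.2553e-10) = 1.845272e+19
R_max = 1.845272e+19^0.25 = 65541 m

65541 m


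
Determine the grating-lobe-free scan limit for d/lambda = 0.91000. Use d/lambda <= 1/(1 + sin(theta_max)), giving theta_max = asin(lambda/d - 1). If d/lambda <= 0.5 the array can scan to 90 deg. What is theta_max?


lambda/d - 1 = 1/0.91000 - 1 = 0.09890110
theta_max = asin(0.09890110) = 5.676 deg

5.676 deg


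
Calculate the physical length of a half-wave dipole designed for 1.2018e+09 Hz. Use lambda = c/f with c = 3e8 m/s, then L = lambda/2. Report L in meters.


lambda = c / f = 3.0000e+08 / 1.2018e+09 = 0.2496256 m
L = lambda / 2 = 0.2496256 / 2 = 0.1248 m

0.1248 m


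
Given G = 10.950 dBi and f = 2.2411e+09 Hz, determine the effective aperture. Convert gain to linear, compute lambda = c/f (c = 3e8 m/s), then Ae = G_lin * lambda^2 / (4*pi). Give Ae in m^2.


lambda = c / f = 3.0000e+08 / 2.2411e+09 = 0.1338628 m
G_linear = 10^(10.950/10) = 12.44515
Ae = G_linear * lambda^2 / (4*pi) = 12.44515 * 0.1338628^2 / (4*pi) = 0.01775 m^2

0.01775 m^2


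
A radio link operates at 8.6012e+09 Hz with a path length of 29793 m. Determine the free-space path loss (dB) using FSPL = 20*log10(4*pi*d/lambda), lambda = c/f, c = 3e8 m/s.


lambda = c / f = 3.0000e+08 / 8.6012e+09 = 0.03487885 m
FSPL = 20 * log10(4*pi*29793/0.03487885) = 140.6 dB

140.6 dB


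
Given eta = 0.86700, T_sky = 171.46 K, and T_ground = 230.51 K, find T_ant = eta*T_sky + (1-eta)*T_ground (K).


T_ant = 0.86700 * 171.46 + (1 - 0.86700) * 230.51 = 179.3 K

179.3 K


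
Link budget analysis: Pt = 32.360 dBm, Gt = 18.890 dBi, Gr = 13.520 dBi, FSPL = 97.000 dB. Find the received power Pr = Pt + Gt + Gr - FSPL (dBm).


Pr = 32.360 + 18.890 + 13.520 - 97.000 = -32.23 dBm

-32.23 dBm


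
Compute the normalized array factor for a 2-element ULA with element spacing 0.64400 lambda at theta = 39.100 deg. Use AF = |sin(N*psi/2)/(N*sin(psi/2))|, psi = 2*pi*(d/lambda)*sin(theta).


psi = 2*pi*0.64400*sin(39.100 deg) = 2.551949 rad
AF = |sin(2*2.551949/2) / (2*sin(2.551949/2))| = 0.2906

0.2906


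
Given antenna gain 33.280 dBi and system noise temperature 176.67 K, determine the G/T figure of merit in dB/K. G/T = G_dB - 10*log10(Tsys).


G/T = 33.280 - 10*log10(176.67) = 33.280 - 22.47163 = 10.81 dB/K

10.81 dB/K


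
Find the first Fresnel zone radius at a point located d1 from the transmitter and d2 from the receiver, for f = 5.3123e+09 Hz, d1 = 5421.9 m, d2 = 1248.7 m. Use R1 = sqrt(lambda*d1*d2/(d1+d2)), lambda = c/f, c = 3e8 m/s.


lambda = c / f = 3.0000e+08 / 5.3123e+09 = 0.05647271 m
R1 = sqrt(0.05647271 * 5421.9 * 1248.7 / (5421.9 + 1248.7)) = 7.571 m

7.571 m


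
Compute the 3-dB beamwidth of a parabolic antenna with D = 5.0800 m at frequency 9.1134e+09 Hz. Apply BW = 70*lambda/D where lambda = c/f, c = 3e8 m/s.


lambda = c / f = 3.0000e+08 / 9.1134e+09 = 0.03291856 m
BW = 70 * 0.03291856 / 5.0800 = 0.4536 deg

0.4536 deg


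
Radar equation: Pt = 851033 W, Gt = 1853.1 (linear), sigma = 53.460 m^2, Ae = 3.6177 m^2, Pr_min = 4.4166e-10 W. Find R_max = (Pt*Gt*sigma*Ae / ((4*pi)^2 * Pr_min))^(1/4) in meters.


R^4 = 851033*1853.1*53.460*3.6177 / ((4*pi)^2 * 4.4166e-10) = 4.373196e+18
R_max = 4.373196e+18^0.25 = 45730 m

45730 m


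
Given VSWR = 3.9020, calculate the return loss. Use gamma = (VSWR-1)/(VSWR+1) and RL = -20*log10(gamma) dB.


gamma = (3.9020 - 1) / (3.9020 + 1) = 0.5920033
RL = -20 * log10(0.5920033) = 4.554 dB

4.554 dB


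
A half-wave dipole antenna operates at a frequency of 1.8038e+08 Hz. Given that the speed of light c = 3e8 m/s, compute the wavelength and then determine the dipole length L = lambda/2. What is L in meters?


lambda = c / f = 3.0000e+08 / 1.8038e+08 = 1.663156 m
L = lambda / 2 = 1.663156 / 2 = 0.8316 m

0.8316 m


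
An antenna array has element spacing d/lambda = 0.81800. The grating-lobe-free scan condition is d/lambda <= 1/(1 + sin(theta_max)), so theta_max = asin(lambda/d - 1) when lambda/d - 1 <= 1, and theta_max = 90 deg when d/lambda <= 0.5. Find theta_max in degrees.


lambda/d - 1 = 1/0.81800 - 1 = 0.2224939
theta_max = asin(0.2224939) = 12.86 deg

12.86 deg


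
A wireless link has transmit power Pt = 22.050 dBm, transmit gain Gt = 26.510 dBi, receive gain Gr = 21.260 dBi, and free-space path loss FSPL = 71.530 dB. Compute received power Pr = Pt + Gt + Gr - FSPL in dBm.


Pr = 22.050 + 26.510 + 21.260 - 71.530 = -1.71 dBm

-1.71 dBm


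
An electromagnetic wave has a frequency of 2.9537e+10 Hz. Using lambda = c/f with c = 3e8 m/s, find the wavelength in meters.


lambda = c / f = 3.0000e+08 / 2.9537e+10 = 0.01016 m

0.01016 m


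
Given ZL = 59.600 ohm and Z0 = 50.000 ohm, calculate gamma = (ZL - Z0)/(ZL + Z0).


gamma = (59.600 - 50.000) / (59.600 + 50.000) = 0.08759

0.08759


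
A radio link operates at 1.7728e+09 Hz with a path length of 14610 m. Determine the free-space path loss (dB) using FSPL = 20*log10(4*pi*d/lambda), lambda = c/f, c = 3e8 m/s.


lambda = c / f = 3.0000e+08 / 1.7728e+09 = 0.1692238 m
FSPL = 20 * log10(4*pi*14610/0.1692238) = 120.7 dB

120.7 dB


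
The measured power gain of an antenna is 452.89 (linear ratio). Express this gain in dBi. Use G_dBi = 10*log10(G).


G_dBi = 10 * log10(452.89) = 26.56 dBi

26.56 dBi


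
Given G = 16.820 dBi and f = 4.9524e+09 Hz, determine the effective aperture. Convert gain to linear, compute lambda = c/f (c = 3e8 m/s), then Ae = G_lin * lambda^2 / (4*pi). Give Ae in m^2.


lambda = c / f = 3.0000e+08 / 4.9524e+09 = 0.06057669 m
G_linear = 10^(16.820/10) = 48.08393
Ae = G_linear * lambda^2 / (4*pi) = 48.08393 * 0.06057669^2 / (4*pi) = 0.01404 m^2

0.01404 m^2


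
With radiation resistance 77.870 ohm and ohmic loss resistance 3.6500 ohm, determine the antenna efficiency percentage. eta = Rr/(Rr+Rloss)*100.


eta = 77.870 / (77.870 + 3.6500) * 100 = 95.52%

95.52%


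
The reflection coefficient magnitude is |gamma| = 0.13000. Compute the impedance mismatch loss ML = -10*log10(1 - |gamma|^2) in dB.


ML = -10 * log10(1 - 0.13000^2) = -10 * log10(0.9831) = 0.07402 dB

0.07402 dB


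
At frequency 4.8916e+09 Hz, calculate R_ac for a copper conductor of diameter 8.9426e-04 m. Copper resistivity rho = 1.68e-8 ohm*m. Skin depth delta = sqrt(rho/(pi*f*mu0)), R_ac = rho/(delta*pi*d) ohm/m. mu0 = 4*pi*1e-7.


delta = sqrt(1.68e-8 / (pi * 4.8916e+09 * 4*pi*1e-7)) = 9.327157e-07 m
R_ac = 1.68e-8 / (9.327157e-07 * pi * 8.9426e-04) = 6.411 ohm/m

6.411 ohm/m


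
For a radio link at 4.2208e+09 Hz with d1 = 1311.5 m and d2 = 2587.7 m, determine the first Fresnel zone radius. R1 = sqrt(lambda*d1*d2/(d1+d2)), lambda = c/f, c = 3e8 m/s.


lambda = c / f = 3.0000e+08 / 4.2208e+09 = 0.07107657 m
R1 = sqrt(0.07107657 * 1311.5 * 2587.7 / (1311.5 + 2587.7)) = 7.865 m

7.865 m


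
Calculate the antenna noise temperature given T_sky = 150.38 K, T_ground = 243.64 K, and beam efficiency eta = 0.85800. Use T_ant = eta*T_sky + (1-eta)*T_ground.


T_ant = 0.85800 * 150.38 + (1 - 0.85800) * 243.64 = 163.6 K

163.6 K


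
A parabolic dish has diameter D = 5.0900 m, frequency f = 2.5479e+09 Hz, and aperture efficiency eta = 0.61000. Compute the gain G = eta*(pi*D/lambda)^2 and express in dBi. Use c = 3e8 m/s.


lambda = c / f = 3.0000e+08 / 2.5479e+09 = 0.1177440 m
G_linear = 0.61000 * (pi * 5.0900 / 0.1177440)^2 = 11250.91
G_dBi = 10 * log10(11250.91) = 40.51 dBi

40.51 dBi


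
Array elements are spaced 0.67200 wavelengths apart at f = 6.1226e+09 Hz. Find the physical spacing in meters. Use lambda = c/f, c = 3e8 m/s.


lambda = c / f = 3.0000e+08 / 6.1226e+09 = 0.04899879 m
d = 0.67200 * 0.04899879 = 0.03293 m

0.03293 m


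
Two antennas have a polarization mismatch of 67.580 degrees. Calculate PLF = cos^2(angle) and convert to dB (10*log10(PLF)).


PLF_linear = cos^2(67.580 deg) = 0.1454607
PLF_dB = 10 * log10(0.1454607) = -8.373 dB

-8.373 dB


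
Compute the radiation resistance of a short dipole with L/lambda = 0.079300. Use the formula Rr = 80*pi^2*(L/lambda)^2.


Rr = 80 * pi^2 * (0.079300)^2 = 80 * 9.869604 * 6.288490e-03 = 4.965 ohm

4.965 ohm


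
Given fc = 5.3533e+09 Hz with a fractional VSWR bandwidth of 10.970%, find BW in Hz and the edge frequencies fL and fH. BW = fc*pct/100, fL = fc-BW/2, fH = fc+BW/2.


BW = 5.3533e+09 * 10.970/100 = 5.872570e+08 Hz
fL = 5.3533e+09 - 5.872570e+08/2 = 5.060e+09 Hz
fH = 5.3533e+09 + 5.872570e+08/2 = 5.647e+09 Hz

BW=5.873e+08 Hz, fL=5.060e+09 Hz, fH=5.647e+09 Hz


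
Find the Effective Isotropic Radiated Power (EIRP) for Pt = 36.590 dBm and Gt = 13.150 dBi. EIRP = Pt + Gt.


EIRP = Pt + Gt = 36.590 + 13.150 = 49.74 dBm

49.74 dBm


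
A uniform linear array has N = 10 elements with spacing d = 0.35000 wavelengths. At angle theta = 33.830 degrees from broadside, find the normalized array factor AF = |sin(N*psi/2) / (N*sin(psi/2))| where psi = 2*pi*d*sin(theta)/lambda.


psi = 2*pi*0.35000*sin(33.830 deg) = 1.224315 rad
AF = |sin(10*1.224315/2) / (10*sin(1.224315/2))| = 0.02800

0.02800


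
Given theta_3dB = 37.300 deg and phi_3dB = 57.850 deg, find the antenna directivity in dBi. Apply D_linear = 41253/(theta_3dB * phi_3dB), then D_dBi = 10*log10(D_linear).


D_linear = 41253 / (37.300 * 57.850) = 19.11804
D_dBi = 10 * log10(19.11804) = 12.81 dBi

12.81 dBi


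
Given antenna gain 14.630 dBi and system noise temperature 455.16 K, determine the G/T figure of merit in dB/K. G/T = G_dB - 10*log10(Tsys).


G/T = 14.630 - 10*log10(455.16) = 14.630 - 26.58164 = -11.95 dB/K

-11.95 dB/K


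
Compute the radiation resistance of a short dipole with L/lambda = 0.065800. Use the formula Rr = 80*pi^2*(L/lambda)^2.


Rr = 80 * pi^2 * (0.065800)^2 = 80 * 9.869604 * 4.329640e-03 = 3.419 ohm

3.419 ohm


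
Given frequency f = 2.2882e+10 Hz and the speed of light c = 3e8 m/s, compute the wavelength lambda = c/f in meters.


lambda = c / f = 3.0000e+08 / 2.2882e+10 = 0.01311 m

0.01311 m


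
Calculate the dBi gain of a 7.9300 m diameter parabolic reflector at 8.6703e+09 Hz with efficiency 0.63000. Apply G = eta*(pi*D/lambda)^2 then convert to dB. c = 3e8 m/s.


lambda = c / f = 3.0000e+08 / 8.6703e+09 = 0.03460088 m
G_linear = 0.63000 * (pi * 7.9300 / 0.03460088)^2 = 326597.1
G_dBi = 10 * log10(326597.1) = 55.14 dBi

55.14 dBi


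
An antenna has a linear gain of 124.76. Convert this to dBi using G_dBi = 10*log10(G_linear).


G_dBi = 10 * log10(124.76) = 20.96 dBi

20.96 dBi


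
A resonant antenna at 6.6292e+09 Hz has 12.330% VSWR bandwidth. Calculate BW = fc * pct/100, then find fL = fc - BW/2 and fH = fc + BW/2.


BW = 6.6292e+09 * 12.330/100 = 8.173804e+08 Hz
fL = 6.6292e+09 - 8.173804e+08/2 = 6.221e+09 Hz
fH = 6.6292e+09 + 8.173804e+08/2 = 7.038e+09 Hz

BW=8.174e+08 Hz, fL=6.221e+09 Hz, fH=7.038e+09 Hz


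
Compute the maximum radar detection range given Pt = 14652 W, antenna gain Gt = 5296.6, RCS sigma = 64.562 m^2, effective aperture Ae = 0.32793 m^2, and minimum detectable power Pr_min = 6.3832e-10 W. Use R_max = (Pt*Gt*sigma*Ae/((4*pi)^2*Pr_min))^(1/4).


R^4 = 14652*5296.6*64.562*0.32793 / ((4*pi)^2 * 6.3832e-10) = 1.630024e+16
R_max = 1.630024e+16^0.25 = 11299 m

11299 m


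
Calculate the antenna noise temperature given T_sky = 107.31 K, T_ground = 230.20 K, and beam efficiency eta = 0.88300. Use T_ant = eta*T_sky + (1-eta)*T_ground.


T_ant = 0.88300 * 107.31 + (1 - 0.88300) * 230.20 = 121.7 K

121.7 K


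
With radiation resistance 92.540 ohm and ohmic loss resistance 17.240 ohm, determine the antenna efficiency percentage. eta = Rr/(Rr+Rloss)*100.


eta = 92.540 / (92.540 + 17.240) * 100 = 84.30%

84.30%


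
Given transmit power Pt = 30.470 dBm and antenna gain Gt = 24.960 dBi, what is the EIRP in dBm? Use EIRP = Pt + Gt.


EIRP = Pt + Gt = 30.470 + 24.960 = 55.43 dBm

55.43 dBm


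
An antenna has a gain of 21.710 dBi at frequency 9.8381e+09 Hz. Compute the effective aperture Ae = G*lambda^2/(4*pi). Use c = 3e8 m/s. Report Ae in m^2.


lambda = c / f = 3.0000e+08 / 9.8381e+09 = 0.03049369 m
G_linear = 10^(21.710/10) = 148.2518
Ae = G_linear * lambda^2 / (4*pi) = 148.2518 * 0.03049369^2 / (4*pi) = 0.01097 m^2

0.01097 m^2


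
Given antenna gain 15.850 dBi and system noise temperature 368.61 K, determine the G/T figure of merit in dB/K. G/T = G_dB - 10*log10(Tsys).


G/T = 15.850 - 10*log10(368.61) = 15.850 - 25.66567 = -9.816 dB/K

-9.816 dB/K


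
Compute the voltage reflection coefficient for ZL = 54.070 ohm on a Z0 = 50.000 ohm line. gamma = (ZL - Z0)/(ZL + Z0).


gamma = (54.070 - 50.000) / (54.070 + 50.000) = 0.03911

0.03911


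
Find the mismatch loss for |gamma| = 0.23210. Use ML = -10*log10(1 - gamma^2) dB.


ML = -10 * log10(1 - 0.23210^2) = -10 * log10(0.94612959) = 0.2405 dB

0.2405 dB


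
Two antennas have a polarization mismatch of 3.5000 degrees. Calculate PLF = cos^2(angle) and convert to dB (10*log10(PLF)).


PLF_linear = cos^2(3.5000 deg) = 0.9962731
PLF_dB = 10 * log10(0.9962731) = -0.01622 dB

-0.01622 dB


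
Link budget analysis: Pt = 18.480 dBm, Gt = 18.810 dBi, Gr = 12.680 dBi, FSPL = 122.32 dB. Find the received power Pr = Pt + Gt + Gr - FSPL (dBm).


Pr = 18.480 + 18.810 + 12.680 - 122.32 = -72.35 dBm

-72.35 dBm


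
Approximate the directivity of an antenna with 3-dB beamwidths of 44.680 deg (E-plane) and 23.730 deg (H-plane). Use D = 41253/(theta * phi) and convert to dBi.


D_linear = 41253 / (44.680 * 23.730) = 38.90851
D_dBi = 10 * log10(38.90851) = 15.90 dBi

15.90 dBi


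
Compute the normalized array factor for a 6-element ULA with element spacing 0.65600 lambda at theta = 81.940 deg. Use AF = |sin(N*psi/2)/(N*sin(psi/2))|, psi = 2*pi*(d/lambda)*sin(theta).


psi = 2*pi*0.65600*sin(81.940 deg) = 4.081054 rad
AF = |sin(6*4.081054/2) / (6*sin(4.081054/2))| = 0.05936

0.05936


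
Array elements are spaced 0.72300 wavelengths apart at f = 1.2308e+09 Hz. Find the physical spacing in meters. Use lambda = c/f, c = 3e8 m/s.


lambda = c / f = 3.0000e+08 / 1.2308e+09 = 0.2437439 m
d = 0.72300 * 0.2437439 = 0.1762 m

0.1762 m


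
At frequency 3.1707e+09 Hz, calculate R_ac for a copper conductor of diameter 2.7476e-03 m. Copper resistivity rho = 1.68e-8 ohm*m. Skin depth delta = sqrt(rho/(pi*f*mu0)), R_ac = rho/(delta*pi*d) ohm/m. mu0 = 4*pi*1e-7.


delta = sqrt(1.68e-8 / (pi * 3.1707e+09 * 4*pi*1e-7)) = 1.158503e-06 m
R_ac = 1.68e-8 / (1.158503e-06 * pi * 2.7476e-03) = 1.680 ohm/m

1.680 ohm/m
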